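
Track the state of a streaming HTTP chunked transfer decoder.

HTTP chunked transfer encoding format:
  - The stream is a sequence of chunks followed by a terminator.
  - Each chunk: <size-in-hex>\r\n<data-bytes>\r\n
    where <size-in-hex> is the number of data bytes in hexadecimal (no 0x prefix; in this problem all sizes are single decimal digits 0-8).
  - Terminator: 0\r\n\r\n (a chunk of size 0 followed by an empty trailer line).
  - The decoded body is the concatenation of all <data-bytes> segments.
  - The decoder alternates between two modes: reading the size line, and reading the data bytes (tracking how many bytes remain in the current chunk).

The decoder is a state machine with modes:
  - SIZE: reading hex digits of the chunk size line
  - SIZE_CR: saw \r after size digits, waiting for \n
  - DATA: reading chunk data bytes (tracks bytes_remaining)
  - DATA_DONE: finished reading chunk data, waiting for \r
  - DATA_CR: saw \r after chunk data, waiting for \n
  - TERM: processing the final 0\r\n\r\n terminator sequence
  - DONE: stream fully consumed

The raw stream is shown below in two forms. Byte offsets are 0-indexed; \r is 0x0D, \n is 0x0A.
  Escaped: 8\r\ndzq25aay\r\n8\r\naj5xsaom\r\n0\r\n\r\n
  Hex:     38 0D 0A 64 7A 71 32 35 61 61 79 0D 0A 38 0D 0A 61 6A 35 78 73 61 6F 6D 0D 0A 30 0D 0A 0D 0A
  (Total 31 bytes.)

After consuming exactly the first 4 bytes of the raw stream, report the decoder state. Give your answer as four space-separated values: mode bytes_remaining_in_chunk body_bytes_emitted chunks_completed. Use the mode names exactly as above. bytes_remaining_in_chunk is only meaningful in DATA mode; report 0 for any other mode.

Byte 0 = '8': mode=SIZE remaining=0 emitted=0 chunks_done=0
Byte 1 = 0x0D: mode=SIZE_CR remaining=0 emitted=0 chunks_done=0
Byte 2 = 0x0A: mode=DATA remaining=8 emitted=0 chunks_done=0
Byte 3 = 'd': mode=DATA remaining=7 emitted=1 chunks_done=0

Answer: DATA 7 1 0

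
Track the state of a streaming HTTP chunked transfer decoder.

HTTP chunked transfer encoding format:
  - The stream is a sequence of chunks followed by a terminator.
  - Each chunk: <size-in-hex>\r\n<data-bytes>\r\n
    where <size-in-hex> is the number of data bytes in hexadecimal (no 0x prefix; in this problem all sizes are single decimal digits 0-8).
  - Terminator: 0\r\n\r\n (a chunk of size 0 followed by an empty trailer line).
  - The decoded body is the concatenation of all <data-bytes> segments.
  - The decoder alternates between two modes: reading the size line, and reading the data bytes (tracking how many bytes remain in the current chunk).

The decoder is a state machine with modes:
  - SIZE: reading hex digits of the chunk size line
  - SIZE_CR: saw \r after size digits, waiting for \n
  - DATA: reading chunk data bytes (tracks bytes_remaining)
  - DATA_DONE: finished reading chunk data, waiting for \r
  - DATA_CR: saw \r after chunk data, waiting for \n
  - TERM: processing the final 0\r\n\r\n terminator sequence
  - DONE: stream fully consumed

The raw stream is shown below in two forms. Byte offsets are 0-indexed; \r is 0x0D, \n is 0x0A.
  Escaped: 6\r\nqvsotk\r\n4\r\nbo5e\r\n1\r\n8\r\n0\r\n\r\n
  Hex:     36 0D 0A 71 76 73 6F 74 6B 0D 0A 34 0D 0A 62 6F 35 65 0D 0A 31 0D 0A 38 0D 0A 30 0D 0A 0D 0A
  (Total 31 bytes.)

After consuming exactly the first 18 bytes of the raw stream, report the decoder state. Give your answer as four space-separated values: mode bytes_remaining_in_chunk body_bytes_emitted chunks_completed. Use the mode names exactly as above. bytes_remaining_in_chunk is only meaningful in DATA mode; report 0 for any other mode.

Byte 0 = '6': mode=SIZE remaining=0 emitted=0 chunks_done=0
Byte 1 = 0x0D: mode=SIZE_CR remaining=0 emitted=0 chunks_done=0
Byte 2 = 0x0A: mode=DATA remaining=6 emitted=0 chunks_done=0
Byte 3 = 'q': mode=DATA remaining=5 emitted=1 chunks_done=0
Byte 4 = 'v': mode=DATA remaining=4 emitted=2 chunks_done=0
Byte 5 = 's': mode=DATA remaining=3 emitted=3 chunks_done=0
Byte 6 = 'o': mode=DATA remaining=2 emitted=4 chunks_done=0
Byte 7 = 't': mode=DATA remaining=1 emitted=5 chunks_done=0
Byte 8 = 'k': mode=DATA_DONE remaining=0 emitted=6 chunks_done=0
Byte 9 = 0x0D: mode=DATA_CR remaining=0 emitted=6 chunks_done=0
Byte 10 = 0x0A: mode=SIZE remaining=0 emitted=6 chunks_done=1
Byte 11 = '4': mode=SIZE remaining=0 emitted=6 chunks_done=1
Byte 12 = 0x0D: mode=SIZE_CR remaining=0 emitted=6 chunks_done=1
Byte 13 = 0x0A: mode=DATA remaining=4 emitted=6 chunks_done=1
Byte 14 = 'b': mode=DATA remaining=3 emitted=7 chunks_done=1
Byte 15 = 'o': mode=DATA remaining=2 emitted=8 chunks_done=1
Byte 16 = '5': mode=DATA remaining=1 emitted=9 chunks_done=1
Byte 17 = 'e': mode=DATA_DONE remaining=0 emitted=10 chunks_done=1

Answer: DATA_DONE 0 10 1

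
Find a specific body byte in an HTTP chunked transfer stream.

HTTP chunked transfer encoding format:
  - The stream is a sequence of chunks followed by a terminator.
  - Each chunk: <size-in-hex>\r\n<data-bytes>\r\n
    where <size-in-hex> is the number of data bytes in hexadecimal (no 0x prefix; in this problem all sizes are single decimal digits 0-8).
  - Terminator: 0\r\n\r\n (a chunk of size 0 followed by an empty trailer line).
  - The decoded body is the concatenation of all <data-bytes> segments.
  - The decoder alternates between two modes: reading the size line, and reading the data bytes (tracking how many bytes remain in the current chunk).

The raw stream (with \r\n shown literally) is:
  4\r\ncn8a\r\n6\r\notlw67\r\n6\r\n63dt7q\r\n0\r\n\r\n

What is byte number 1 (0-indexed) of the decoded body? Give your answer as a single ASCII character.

Chunk 1: stream[0..1]='4' size=0x4=4, data at stream[3..7]='cn8a' -> body[0..4], body so far='cn8a'
Chunk 2: stream[9..10]='6' size=0x6=6, data at stream[12..18]='otlw67' -> body[4..10], body so far='cn8aotlw67'
Chunk 3: stream[20..21]='6' size=0x6=6, data at stream[23..29]='63dt7q' -> body[10..16], body so far='cn8aotlw6763dt7q'
Chunk 4: stream[31..32]='0' size=0 (terminator). Final body='cn8aotlw6763dt7q' (16 bytes)
Body byte 1 = 'n'

Answer: n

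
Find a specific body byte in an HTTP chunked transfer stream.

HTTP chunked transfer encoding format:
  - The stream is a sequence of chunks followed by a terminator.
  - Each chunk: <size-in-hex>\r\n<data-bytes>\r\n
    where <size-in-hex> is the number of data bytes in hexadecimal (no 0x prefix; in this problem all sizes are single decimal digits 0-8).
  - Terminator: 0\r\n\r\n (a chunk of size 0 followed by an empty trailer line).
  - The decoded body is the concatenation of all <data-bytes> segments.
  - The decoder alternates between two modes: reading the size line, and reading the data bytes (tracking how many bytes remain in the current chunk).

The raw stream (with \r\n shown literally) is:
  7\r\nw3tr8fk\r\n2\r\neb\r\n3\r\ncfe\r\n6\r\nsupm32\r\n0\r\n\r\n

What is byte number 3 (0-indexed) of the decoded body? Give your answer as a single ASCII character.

Answer: r

Derivation:
Chunk 1: stream[0..1]='7' size=0x7=7, data at stream[3..10]='w3tr8fk' -> body[0..7], body so far='w3tr8fk'
Chunk 2: stream[12..13]='2' size=0x2=2, data at stream[15..17]='eb' -> body[7..9], body so far='w3tr8fkeb'
Chunk 3: stream[19..20]='3' size=0x3=3, data at stream[22..25]='cfe' -> body[9..12], body so far='w3tr8fkebcfe'
Chunk 4: stream[27..28]='6' size=0x6=6, data at stream[30..36]='supm32' -> body[12..18], body so far='w3tr8fkebcfesupm32'
Chunk 5: stream[38..39]='0' size=0 (terminator). Final body='w3tr8fkebcfesupm32' (18 bytes)
Body byte 3 = 'r'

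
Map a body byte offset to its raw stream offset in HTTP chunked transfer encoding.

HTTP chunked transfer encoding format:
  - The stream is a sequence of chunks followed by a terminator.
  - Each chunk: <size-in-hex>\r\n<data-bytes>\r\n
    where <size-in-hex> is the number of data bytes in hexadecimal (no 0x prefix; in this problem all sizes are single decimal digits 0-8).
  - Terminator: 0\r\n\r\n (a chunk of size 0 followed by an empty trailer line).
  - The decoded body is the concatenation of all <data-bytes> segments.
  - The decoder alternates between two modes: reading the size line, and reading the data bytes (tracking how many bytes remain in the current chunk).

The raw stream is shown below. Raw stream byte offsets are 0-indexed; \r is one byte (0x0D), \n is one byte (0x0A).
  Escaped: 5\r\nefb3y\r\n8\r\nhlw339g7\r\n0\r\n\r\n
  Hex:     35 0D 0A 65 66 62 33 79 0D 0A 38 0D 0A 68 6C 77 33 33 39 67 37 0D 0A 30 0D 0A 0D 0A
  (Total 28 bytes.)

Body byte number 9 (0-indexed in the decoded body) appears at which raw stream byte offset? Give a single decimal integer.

Chunk 1: stream[0..1]='5' size=0x5=5, data at stream[3..8]='efb3y' -> body[0..5], body so far='efb3y'
Chunk 2: stream[10..11]='8' size=0x8=8, data at stream[13..21]='hlw339g7' -> body[5..13], body so far='efb3yhlw339g7'
Chunk 3: stream[23..24]='0' size=0 (terminator). Final body='efb3yhlw339g7' (13 bytes)
Body byte 9 at stream offset 17

Answer: 17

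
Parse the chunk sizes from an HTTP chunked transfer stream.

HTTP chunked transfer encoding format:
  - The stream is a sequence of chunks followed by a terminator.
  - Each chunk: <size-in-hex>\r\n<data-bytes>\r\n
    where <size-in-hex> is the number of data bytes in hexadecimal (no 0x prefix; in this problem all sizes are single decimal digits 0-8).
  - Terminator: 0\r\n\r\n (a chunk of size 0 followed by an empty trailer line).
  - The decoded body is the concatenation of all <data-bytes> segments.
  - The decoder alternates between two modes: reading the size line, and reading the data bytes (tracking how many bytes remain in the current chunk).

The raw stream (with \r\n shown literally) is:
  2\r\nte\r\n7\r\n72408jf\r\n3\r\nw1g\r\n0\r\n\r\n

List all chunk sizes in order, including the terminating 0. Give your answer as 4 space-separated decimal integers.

Answer: 2 7 3 0

Derivation:
Chunk 1: stream[0..1]='2' size=0x2=2, data at stream[3..5]='te' -> body[0..2], body so far='te'
Chunk 2: stream[7..8]='7' size=0x7=7, data at stream[10..17]='72408jf' -> body[2..9], body so far='te72408jf'
Chunk 3: stream[19..20]='3' size=0x3=3, data at stream[22..25]='w1g' -> body[9..12], body so far='te72408jfw1g'
Chunk 4: stream[27..28]='0' size=0 (terminator). Final body='te72408jfw1g' (12 bytes)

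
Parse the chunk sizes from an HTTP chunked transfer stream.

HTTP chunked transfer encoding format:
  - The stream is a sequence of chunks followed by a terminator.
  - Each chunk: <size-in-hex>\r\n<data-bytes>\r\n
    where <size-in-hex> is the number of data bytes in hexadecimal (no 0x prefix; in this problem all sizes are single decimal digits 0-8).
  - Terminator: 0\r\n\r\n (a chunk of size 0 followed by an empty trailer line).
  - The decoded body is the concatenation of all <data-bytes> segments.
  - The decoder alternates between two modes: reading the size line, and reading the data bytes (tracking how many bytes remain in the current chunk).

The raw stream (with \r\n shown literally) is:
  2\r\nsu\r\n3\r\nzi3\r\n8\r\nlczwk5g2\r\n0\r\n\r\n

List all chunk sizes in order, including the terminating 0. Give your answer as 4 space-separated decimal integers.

Answer: 2 3 8 0

Derivation:
Chunk 1: stream[0..1]='2' size=0x2=2, data at stream[3..5]='su' -> body[0..2], body so far='su'
Chunk 2: stream[7..8]='3' size=0x3=3, data at stream[10..13]='zi3' -> body[2..5], body so far='suzi3'
Chunk 3: stream[15..16]='8' size=0x8=8, data at stream[18..26]='lczwk5g2' -> body[5..13], body so far='suzi3lczwk5g2'
Chunk 4: stream[28..29]='0' size=0 (terminator). Final body='suzi3lczwk5g2' (13 bytes)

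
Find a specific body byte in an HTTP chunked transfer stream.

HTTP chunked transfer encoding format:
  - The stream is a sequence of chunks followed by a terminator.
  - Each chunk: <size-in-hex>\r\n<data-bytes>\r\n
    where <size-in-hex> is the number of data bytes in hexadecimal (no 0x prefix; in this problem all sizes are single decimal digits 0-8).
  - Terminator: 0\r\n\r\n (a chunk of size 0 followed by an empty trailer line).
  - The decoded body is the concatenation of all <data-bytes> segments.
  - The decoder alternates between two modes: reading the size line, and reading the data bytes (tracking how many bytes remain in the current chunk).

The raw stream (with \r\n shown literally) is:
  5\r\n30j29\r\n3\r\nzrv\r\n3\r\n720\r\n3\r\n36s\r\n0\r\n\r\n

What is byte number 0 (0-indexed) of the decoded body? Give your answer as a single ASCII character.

Chunk 1: stream[0..1]='5' size=0x5=5, data at stream[3..8]='30j29' -> body[0..5], body so far='30j29'
Chunk 2: stream[10..11]='3' size=0x3=3, data at stream[13..16]='zrv' -> body[5..8], body so far='30j29zrv'
Chunk 3: stream[18..19]='3' size=0x3=3, data at stream[21..24]='720' -> body[8..11], body so far='30j29zrv720'
Chunk 4: stream[26..27]='3' size=0x3=3, data at stream[29..32]='36s' -> body[11..14], body so far='30j29zrv72036s'
Chunk 5: stream[34..35]='0' size=0 (terminator). Final body='30j29zrv72036s' (14 bytes)
Body byte 0 = '3'

Answer: 3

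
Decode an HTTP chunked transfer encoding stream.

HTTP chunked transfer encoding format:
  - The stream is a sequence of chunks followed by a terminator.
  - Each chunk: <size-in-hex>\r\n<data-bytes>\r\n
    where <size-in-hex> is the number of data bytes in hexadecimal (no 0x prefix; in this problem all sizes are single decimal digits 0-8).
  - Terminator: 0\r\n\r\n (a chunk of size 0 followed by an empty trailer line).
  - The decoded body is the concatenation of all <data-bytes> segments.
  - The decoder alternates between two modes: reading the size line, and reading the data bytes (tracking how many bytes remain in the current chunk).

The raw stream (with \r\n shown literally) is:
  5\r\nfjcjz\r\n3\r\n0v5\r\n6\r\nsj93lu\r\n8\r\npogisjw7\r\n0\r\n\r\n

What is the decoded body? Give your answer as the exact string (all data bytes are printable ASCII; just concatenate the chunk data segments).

Chunk 1: stream[0..1]='5' size=0x5=5, data at stream[3..8]='fjcjz' -> body[0..5], body so far='fjcjz'
Chunk 2: stream[10..11]='3' size=0x3=3, data at stream[13..16]='0v5' -> body[5..8], body so far='fjcjz0v5'
Chunk 3: stream[18..19]='6' size=0x6=6, data at stream[21..27]='sj93lu' -> body[8..14], body so far='fjcjz0v5sj93lu'
Chunk 4: stream[29..30]='8' size=0x8=8, data at stream[32..40]='pogisjw7' -> body[14..22], body so far='fjcjz0v5sj93lupogisjw7'
Chunk 5: stream[42..43]='0' size=0 (terminator). Final body='fjcjz0v5sj93lupogisjw7' (22 bytes)

Answer: fjcjz0v5sj93lupogisjw7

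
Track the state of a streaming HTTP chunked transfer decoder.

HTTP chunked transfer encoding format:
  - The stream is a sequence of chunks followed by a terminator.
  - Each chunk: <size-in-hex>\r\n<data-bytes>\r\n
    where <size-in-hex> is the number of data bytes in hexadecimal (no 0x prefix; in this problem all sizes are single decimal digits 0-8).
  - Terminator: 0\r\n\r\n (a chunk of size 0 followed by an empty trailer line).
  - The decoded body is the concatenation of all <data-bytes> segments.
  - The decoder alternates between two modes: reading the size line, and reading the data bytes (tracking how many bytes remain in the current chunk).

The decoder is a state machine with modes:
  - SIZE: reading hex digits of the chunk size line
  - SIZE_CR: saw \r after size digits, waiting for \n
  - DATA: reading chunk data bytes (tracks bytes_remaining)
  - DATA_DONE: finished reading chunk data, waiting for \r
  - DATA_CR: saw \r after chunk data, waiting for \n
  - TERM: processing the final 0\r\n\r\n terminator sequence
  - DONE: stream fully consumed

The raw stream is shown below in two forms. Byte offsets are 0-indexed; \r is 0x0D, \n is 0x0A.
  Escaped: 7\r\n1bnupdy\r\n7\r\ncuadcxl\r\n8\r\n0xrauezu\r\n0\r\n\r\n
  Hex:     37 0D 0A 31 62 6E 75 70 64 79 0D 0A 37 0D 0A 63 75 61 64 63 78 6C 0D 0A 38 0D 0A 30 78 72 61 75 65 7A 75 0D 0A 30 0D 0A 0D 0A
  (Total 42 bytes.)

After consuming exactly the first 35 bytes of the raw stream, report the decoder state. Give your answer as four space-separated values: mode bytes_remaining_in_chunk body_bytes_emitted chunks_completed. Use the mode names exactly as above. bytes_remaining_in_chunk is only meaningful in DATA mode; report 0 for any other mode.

Byte 0 = '7': mode=SIZE remaining=0 emitted=0 chunks_done=0
Byte 1 = 0x0D: mode=SIZE_CR remaining=0 emitted=0 chunks_done=0
Byte 2 = 0x0A: mode=DATA remaining=7 emitted=0 chunks_done=0
Byte 3 = '1': mode=DATA remaining=6 emitted=1 chunks_done=0
Byte 4 = 'b': mode=DATA remaining=5 emitted=2 chunks_done=0
Byte 5 = 'n': mode=DATA remaining=4 emitted=3 chunks_done=0
Byte 6 = 'u': mode=DATA remaining=3 emitted=4 chunks_done=0
Byte 7 = 'p': mode=DATA remaining=2 emitted=5 chunks_done=0
Byte 8 = 'd': mode=DATA remaining=1 emitted=6 chunks_done=0
Byte 9 = 'y': mode=DATA_DONE remaining=0 emitted=7 chunks_done=0
Byte 10 = 0x0D: mode=DATA_CR remaining=0 emitted=7 chunks_done=0
Byte 11 = 0x0A: mode=SIZE remaining=0 emitted=7 chunks_done=1
Byte 12 = '7': mode=SIZE remaining=0 emitted=7 chunks_done=1
Byte 13 = 0x0D: mode=SIZE_CR remaining=0 emitted=7 chunks_done=1
Byte 14 = 0x0A: mode=DATA remaining=7 emitted=7 chunks_done=1
Byte 15 = 'c': mode=DATA remaining=6 emitted=8 chunks_done=1
Byte 16 = 'u': mode=DATA remaining=5 emitted=9 chunks_done=1
Byte 17 = 'a': mode=DATA remaining=4 emitted=10 chunks_done=1
Byte 18 = 'd': mode=DATA remaining=3 emitted=11 chunks_done=1
Byte 19 = 'c': mode=DATA remaining=2 emitted=12 chunks_done=1
Byte 20 = 'x': mode=DATA remaining=1 emitted=13 chunks_done=1
Byte 21 = 'l': mode=DATA_DONE remaining=0 emitted=14 chunks_done=1
Byte 22 = 0x0D: mode=DATA_CR remaining=0 emitted=14 chunks_done=1
Byte 23 = 0x0A: mode=SIZE remaining=0 emitted=14 chunks_done=2
Byte 24 = '8': mode=SIZE remaining=0 emitted=14 chunks_done=2
Byte 25 = 0x0D: mode=SIZE_CR remaining=0 emitted=14 chunks_done=2
Byte 26 = 0x0A: mode=DATA remaining=8 emitted=14 chunks_done=2
Byte 27 = '0': mode=DATA remaining=7 emitted=15 chunks_done=2
Byte 28 = 'x': mode=DATA remaining=6 emitted=16 chunks_done=2
Byte 29 = 'r': mode=DATA remaining=5 emitted=17 chunks_done=2
Byte 30 = 'a': mode=DATA remaining=4 emitted=18 chunks_done=2
Byte 31 = 'u': mode=DATA remaining=3 emitted=19 chunks_done=2
Byte 32 = 'e': mode=DATA remaining=2 emitted=20 chunks_done=2
Byte 33 = 'z': mode=DATA remaining=1 emitted=21 chunks_done=2
Byte 34 = 'u': mode=DATA_DONE remaining=0 emitted=22 chunks_done=2

Answer: DATA_DONE 0 22 2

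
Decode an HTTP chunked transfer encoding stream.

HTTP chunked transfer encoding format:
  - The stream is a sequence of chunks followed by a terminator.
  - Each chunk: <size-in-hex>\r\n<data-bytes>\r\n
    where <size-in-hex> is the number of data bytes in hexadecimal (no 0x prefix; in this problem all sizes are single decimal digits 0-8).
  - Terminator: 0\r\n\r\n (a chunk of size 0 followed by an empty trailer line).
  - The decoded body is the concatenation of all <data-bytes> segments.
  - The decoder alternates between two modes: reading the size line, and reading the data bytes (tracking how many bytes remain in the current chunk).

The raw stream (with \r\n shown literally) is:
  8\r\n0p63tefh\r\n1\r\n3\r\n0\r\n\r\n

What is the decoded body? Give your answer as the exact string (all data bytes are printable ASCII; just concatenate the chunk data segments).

Answer: 0p63tefh3

Derivation:
Chunk 1: stream[0..1]='8' size=0x8=8, data at stream[3..11]='0p63tefh' -> body[0..8], body so far='0p63tefh'
Chunk 2: stream[13..14]='1' size=0x1=1, data at stream[16..17]='3' -> body[8..9], body so far='0p63tefh3'
Chunk 3: stream[19..20]='0' size=0 (terminator). Final body='0p63tefh3' (9 bytes)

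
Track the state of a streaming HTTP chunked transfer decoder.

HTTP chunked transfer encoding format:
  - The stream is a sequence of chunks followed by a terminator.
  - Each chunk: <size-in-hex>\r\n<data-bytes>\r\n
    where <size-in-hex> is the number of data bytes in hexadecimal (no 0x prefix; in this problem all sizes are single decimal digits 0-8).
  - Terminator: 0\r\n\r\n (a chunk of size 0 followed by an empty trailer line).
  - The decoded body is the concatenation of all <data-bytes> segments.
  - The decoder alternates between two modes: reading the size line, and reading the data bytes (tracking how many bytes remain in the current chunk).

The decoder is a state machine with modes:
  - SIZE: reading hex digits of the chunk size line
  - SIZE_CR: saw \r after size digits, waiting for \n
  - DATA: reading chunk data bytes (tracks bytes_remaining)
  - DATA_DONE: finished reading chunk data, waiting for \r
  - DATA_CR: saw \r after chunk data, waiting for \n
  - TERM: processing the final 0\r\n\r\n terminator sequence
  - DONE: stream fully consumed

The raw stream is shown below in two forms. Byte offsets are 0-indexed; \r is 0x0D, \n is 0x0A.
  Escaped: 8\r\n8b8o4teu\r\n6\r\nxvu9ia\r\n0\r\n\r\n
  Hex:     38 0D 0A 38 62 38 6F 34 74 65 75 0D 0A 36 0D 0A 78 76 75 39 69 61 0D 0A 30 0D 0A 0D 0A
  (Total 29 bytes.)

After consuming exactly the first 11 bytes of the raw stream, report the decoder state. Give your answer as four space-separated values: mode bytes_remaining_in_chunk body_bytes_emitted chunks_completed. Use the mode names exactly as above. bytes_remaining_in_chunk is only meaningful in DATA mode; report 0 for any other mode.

Answer: DATA_DONE 0 8 0

Derivation:
Byte 0 = '8': mode=SIZE remaining=0 emitted=0 chunks_done=0
Byte 1 = 0x0D: mode=SIZE_CR remaining=0 emitted=0 chunks_done=0
Byte 2 = 0x0A: mode=DATA remaining=8 emitted=0 chunks_done=0
Byte 3 = '8': mode=DATA remaining=7 emitted=1 chunks_done=0
Byte 4 = 'b': mode=DATA remaining=6 emitted=2 chunks_done=0
Byte 5 = '8': mode=DATA remaining=5 emitted=3 chunks_done=0
Byte 6 = 'o': mode=DATA remaining=4 emitted=4 chunks_done=0
Byte 7 = '4': mode=DATA remaining=3 emitted=5 chunks_done=0
Byte 8 = 't': mode=DATA remaining=2 emitted=6 chunks_done=0
Byte 9 = 'e': mode=DATA remaining=1 emitted=7 chunks_done=0
Byte 10 = 'u': mode=DATA_DONE remaining=0 emitted=8 chunks_done=0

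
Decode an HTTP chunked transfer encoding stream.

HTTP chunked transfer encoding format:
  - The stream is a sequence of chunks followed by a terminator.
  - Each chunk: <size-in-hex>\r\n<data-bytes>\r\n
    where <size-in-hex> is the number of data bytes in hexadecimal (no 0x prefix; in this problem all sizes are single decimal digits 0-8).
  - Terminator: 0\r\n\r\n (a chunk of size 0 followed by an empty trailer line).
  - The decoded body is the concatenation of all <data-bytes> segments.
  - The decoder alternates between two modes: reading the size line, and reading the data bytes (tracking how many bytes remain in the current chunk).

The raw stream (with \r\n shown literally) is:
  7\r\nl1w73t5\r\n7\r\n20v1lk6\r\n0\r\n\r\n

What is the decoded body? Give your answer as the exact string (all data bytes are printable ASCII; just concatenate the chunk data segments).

Chunk 1: stream[0..1]='7' size=0x7=7, data at stream[3..10]='l1w73t5' -> body[0..7], body so far='l1w73t5'
Chunk 2: stream[12..13]='7' size=0x7=7, data at stream[15..22]='20v1lk6' -> body[7..14], body so far='l1w73t520v1lk6'
Chunk 3: stream[24..25]='0' size=0 (terminator). Final body='l1w73t520v1lk6' (14 bytes)

Answer: l1w73t520v1lk6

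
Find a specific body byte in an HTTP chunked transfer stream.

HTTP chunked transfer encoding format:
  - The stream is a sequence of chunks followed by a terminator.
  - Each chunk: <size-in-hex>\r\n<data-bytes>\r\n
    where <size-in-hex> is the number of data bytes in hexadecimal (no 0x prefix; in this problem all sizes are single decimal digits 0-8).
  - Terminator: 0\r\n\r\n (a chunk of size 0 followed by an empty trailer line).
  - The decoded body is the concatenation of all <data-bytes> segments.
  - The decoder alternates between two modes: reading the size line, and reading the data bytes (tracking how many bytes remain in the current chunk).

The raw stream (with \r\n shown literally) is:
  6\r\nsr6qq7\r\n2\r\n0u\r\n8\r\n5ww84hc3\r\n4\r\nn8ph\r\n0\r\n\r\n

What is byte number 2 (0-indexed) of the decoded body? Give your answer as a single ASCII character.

Answer: 6

Derivation:
Chunk 1: stream[0..1]='6' size=0x6=6, data at stream[3..9]='sr6qq7' -> body[0..6], body so far='sr6qq7'
Chunk 2: stream[11..12]='2' size=0x2=2, data at stream[14..16]='0u' -> body[6..8], body so far='sr6qq70u'
Chunk 3: stream[18..19]='8' size=0x8=8, data at stream[21..29]='5ww84hc3' -> body[8..16], body so far='sr6qq70u5ww84hc3'
Chunk 4: stream[31..32]='4' size=0x4=4, data at stream[34..38]='n8ph' -> body[16..20], body so far='sr6qq70u5ww84hc3n8ph'
Chunk 5: stream[40..41]='0' size=0 (terminator). Final body='sr6qq70u5ww84hc3n8ph' (20 bytes)
Body byte 2 = '6'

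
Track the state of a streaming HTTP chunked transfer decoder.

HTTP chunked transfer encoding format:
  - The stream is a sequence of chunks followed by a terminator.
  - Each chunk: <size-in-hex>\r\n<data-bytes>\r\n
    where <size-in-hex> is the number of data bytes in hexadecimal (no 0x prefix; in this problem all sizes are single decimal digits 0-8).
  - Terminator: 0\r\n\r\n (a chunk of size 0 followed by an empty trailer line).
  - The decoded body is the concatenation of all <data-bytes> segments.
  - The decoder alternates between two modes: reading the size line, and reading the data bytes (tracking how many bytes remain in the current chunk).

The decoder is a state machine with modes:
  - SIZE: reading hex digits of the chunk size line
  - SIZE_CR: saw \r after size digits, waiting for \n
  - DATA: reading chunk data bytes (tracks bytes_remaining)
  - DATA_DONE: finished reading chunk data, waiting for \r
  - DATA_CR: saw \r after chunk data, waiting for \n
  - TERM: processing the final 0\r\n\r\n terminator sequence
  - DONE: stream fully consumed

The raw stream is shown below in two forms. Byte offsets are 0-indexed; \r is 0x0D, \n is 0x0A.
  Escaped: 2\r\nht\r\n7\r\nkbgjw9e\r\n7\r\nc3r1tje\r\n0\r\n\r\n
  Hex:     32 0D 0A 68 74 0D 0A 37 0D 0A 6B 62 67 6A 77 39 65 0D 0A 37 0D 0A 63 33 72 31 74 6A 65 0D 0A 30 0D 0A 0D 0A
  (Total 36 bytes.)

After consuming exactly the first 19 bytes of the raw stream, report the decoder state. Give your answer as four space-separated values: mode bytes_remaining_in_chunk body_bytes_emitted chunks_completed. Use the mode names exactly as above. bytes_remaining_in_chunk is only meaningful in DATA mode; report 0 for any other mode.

Byte 0 = '2': mode=SIZE remaining=0 emitted=0 chunks_done=0
Byte 1 = 0x0D: mode=SIZE_CR remaining=0 emitted=0 chunks_done=0
Byte 2 = 0x0A: mode=DATA remaining=2 emitted=0 chunks_done=0
Byte 3 = 'h': mode=DATA remaining=1 emitted=1 chunks_done=0
Byte 4 = 't': mode=DATA_DONE remaining=0 emitted=2 chunks_done=0
Byte 5 = 0x0D: mode=DATA_CR remaining=0 emitted=2 chunks_done=0
Byte 6 = 0x0A: mode=SIZE remaining=0 emitted=2 chunks_done=1
Byte 7 = '7': mode=SIZE remaining=0 emitted=2 chunks_done=1
Byte 8 = 0x0D: mode=SIZE_CR remaining=0 emitted=2 chunks_done=1
Byte 9 = 0x0A: mode=DATA remaining=7 emitted=2 chunks_done=1
Byte 10 = 'k': mode=DATA remaining=6 emitted=3 chunks_done=1
Byte 11 = 'b': mode=DATA remaining=5 emitted=4 chunks_done=1
Byte 12 = 'g': mode=DATA remaining=4 emitted=5 chunks_done=1
Byte 13 = 'j': mode=DATA remaining=3 emitted=6 chunks_done=1
Byte 14 = 'w': mode=DATA remaining=2 emitted=7 chunks_done=1
Byte 15 = '9': mode=DATA remaining=1 emitted=8 chunks_done=1
Byte 16 = 'e': mode=DATA_DONE remaining=0 emitted=9 chunks_done=1
Byte 17 = 0x0D: mode=DATA_CR remaining=0 emitted=9 chunks_done=1
Byte 18 = 0x0A: mode=SIZE remaining=0 emitted=9 chunks_done=2

Answer: SIZE 0 9 2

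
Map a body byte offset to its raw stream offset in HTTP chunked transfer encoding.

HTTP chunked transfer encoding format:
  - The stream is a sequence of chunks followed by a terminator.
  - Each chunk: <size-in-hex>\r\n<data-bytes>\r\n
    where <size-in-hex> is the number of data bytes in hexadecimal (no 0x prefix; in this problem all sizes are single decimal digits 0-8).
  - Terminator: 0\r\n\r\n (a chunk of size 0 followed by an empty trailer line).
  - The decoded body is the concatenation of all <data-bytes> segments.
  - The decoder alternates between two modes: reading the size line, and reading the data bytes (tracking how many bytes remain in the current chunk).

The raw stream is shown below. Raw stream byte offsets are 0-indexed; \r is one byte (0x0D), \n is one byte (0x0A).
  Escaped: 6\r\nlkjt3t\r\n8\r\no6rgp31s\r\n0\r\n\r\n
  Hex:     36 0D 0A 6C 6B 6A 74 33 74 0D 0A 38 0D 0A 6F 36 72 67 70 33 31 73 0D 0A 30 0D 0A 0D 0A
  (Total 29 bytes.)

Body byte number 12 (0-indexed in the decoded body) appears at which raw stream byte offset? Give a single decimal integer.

Chunk 1: stream[0..1]='6' size=0x6=6, data at stream[3..9]='lkjt3t' -> body[0..6], body so far='lkjt3t'
Chunk 2: stream[11..12]='8' size=0x8=8, data at stream[14..22]='o6rgp31s' -> body[6..14], body so far='lkjt3to6rgp31s'
Chunk 3: stream[24..25]='0' size=0 (terminator). Final body='lkjt3to6rgp31s' (14 bytes)
Body byte 12 at stream offset 20

Answer: 20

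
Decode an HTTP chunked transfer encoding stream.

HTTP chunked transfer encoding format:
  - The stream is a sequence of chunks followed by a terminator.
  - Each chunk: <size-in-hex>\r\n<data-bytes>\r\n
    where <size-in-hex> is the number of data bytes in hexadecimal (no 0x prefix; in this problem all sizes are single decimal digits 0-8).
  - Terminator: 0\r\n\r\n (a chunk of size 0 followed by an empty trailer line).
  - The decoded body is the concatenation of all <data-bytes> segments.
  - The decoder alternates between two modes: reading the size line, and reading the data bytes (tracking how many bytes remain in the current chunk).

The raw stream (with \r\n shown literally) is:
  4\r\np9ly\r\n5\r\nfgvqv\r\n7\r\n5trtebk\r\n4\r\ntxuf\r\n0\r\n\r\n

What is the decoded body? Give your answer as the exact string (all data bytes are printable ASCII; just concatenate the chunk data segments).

Chunk 1: stream[0..1]='4' size=0x4=4, data at stream[3..7]='p9ly' -> body[0..4], body so far='p9ly'
Chunk 2: stream[9..10]='5' size=0x5=5, data at stream[12..17]='fgvqv' -> body[4..9], body so far='p9lyfgvqv'
Chunk 3: stream[19..20]='7' size=0x7=7, data at stream[22..29]='5trtebk' -> body[9..16], body so far='p9lyfgvqv5trtebk'
Chunk 4: stream[31..32]='4' size=0x4=4, data at stream[34..38]='txuf' -> body[16..20], body so far='p9lyfgvqv5trtebktxuf'
Chunk 5: stream[40..41]='0' size=0 (terminator). Final body='p9lyfgvqv5trtebktxuf' (20 bytes)

Answer: p9lyfgvqv5trtebktxuf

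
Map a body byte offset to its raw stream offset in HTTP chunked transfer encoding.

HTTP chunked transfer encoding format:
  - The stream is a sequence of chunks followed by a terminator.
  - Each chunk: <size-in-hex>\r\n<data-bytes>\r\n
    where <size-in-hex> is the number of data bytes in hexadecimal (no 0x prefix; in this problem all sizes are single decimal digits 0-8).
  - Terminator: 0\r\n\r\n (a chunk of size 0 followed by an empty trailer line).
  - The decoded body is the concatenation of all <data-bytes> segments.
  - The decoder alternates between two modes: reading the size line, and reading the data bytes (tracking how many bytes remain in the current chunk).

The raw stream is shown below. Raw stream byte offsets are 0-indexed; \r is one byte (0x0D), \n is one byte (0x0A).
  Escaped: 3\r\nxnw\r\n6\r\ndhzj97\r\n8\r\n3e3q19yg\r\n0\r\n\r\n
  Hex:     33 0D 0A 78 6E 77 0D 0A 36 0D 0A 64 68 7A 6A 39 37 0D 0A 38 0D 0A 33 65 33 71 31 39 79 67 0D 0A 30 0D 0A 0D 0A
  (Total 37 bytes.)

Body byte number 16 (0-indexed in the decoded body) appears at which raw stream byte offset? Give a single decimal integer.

Answer: 29

Derivation:
Chunk 1: stream[0..1]='3' size=0x3=3, data at stream[3..6]='xnw' -> body[0..3], body so far='xnw'
Chunk 2: stream[8..9]='6' size=0x6=6, data at stream[11..17]='dhzj97' -> body[3..9], body so far='xnwdhzj97'
Chunk 3: stream[19..20]='8' size=0x8=8, data at stream[22..30]='3e3q19yg' -> body[9..17], body so far='xnwdhzj973e3q19yg'
Chunk 4: stream[32..33]='0' size=0 (terminator). Final body='xnwdhzj973e3q19yg' (17 bytes)
Body byte 16 at stream offset 29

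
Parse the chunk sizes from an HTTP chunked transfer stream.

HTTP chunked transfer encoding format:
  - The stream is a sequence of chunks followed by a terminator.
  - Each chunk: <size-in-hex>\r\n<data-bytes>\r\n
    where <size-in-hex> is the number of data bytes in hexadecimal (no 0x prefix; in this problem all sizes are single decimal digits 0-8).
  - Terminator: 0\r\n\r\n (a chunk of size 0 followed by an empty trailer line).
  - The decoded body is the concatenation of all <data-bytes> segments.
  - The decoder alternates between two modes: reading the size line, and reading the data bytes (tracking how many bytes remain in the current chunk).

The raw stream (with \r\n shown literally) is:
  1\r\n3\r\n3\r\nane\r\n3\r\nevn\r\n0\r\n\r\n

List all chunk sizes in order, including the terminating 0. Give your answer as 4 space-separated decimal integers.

Chunk 1: stream[0..1]='1' size=0x1=1, data at stream[3..4]='3' -> body[0..1], body so far='3'
Chunk 2: stream[6..7]='3' size=0x3=3, data at stream[9..12]='ane' -> body[1..4], body so far='3ane'
Chunk 3: stream[14..15]='3' size=0x3=3, data at stream[17..20]='evn' -> body[4..7], body so far='3aneevn'
Chunk 4: stream[22..23]='0' size=0 (terminator). Final body='3aneevn' (7 bytes)

Answer: 1 3 3 0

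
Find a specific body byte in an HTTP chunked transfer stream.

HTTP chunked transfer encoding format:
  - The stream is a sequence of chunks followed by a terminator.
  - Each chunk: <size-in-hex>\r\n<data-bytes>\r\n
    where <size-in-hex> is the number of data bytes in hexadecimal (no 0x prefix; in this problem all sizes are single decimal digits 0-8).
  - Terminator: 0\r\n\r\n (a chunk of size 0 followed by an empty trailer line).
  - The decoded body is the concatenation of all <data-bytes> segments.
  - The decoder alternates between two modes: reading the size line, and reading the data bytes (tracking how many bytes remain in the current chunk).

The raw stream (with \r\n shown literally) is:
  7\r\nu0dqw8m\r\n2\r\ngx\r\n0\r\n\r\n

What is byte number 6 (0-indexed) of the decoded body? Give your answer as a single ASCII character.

Answer: m

Derivation:
Chunk 1: stream[0..1]='7' size=0x7=7, data at stream[3..10]='u0dqw8m' -> body[0..7], body so far='u0dqw8m'
Chunk 2: stream[12..13]='2' size=0x2=2, data at stream[15..17]='gx' -> body[7..9], body so far='u0dqw8mgx'
Chunk 3: stream[19..20]='0' size=0 (terminator). Final body='u0dqw8mgx' (9 bytes)
Body byte 6 = 'm'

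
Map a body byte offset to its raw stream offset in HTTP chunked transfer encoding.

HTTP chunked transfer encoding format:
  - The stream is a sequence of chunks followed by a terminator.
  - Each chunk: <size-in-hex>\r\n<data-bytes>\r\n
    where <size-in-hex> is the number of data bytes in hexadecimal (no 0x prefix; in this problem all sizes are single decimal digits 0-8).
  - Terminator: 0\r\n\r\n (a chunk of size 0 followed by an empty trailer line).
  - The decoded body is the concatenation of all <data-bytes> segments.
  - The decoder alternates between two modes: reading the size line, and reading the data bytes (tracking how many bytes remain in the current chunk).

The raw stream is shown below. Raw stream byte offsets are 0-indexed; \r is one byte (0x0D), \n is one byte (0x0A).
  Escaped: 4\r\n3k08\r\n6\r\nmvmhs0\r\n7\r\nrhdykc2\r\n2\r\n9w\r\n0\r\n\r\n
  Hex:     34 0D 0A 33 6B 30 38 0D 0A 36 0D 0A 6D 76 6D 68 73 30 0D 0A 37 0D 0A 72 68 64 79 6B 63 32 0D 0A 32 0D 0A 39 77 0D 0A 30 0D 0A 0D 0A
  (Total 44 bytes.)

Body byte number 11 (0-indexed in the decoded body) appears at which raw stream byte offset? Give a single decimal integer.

Answer: 24

Derivation:
Chunk 1: stream[0..1]='4' size=0x4=4, data at stream[3..7]='3k08' -> body[0..4], body so far='3k08'
Chunk 2: stream[9..10]='6' size=0x6=6, data at stream[12..18]='mvmhs0' -> body[4..10], body so far='3k08mvmhs0'
Chunk 3: stream[20..21]='7' size=0x7=7, data at stream[23..30]='rhdykc2' -> body[10..17], body so far='3k08mvmhs0rhdykc2'
Chunk 4: stream[32..33]='2' size=0x2=2, data at stream[35..37]='9w' -> body[17..19], body so far='3k08mvmhs0rhdykc29w'
Chunk 5: stream[39..40]='0' size=0 (terminator). Final body='3k08mvmhs0rhdykc29w' (19 bytes)
Body byte 11 at stream offset 24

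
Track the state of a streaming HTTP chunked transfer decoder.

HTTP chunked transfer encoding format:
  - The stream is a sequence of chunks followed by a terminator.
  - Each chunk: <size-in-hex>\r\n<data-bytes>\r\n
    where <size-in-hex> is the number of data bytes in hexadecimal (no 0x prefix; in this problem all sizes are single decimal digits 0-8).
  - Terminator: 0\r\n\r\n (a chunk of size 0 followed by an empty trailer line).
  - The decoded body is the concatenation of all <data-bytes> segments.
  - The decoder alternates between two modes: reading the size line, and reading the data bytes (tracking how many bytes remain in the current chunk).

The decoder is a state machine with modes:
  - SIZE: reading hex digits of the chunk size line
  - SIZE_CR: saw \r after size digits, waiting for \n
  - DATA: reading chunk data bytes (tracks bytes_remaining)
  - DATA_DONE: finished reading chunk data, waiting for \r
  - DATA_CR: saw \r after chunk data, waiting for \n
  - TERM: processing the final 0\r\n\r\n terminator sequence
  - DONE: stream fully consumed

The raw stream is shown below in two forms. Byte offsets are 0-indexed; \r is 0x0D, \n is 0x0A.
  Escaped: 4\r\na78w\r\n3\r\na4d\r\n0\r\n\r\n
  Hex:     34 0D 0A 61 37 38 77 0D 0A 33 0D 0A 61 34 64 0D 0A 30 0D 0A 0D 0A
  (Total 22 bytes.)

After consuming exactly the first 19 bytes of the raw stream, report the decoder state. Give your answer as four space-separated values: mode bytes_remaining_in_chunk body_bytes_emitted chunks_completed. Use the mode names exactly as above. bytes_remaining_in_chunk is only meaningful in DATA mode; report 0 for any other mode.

Byte 0 = '4': mode=SIZE remaining=0 emitted=0 chunks_done=0
Byte 1 = 0x0D: mode=SIZE_CR remaining=0 emitted=0 chunks_done=0
Byte 2 = 0x0A: mode=DATA remaining=4 emitted=0 chunks_done=0
Byte 3 = 'a': mode=DATA remaining=3 emitted=1 chunks_done=0
Byte 4 = '7': mode=DATA remaining=2 emitted=2 chunks_done=0
Byte 5 = '8': mode=DATA remaining=1 emitted=3 chunks_done=0
Byte 6 = 'w': mode=DATA_DONE remaining=0 emitted=4 chunks_done=0
Byte 7 = 0x0D: mode=DATA_CR remaining=0 emitted=4 chunks_done=0
Byte 8 = 0x0A: mode=SIZE remaining=0 emitted=4 chunks_done=1
Byte 9 = '3': mode=SIZE remaining=0 emitted=4 chunks_done=1
Byte 10 = 0x0D: mode=SIZE_CR remaining=0 emitted=4 chunks_done=1
Byte 11 = 0x0A: mode=DATA remaining=3 emitted=4 chunks_done=1
Byte 12 = 'a': mode=DATA remaining=2 emitted=5 chunks_done=1
Byte 13 = '4': mode=DATA remaining=1 emitted=6 chunks_done=1
Byte 14 = 'd': mode=DATA_DONE remaining=0 emitted=7 chunks_done=1
Byte 15 = 0x0D: mode=DATA_CR remaining=0 emitted=7 chunks_done=1
Byte 16 = 0x0A: mode=SIZE remaining=0 emitted=7 chunks_done=2
Byte 17 = '0': mode=SIZE remaining=0 emitted=7 chunks_done=2
Byte 18 = 0x0D: mode=SIZE_CR remaining=0 emitted=7 chunks_done=2

Answer: SIZE_CR 0 7 2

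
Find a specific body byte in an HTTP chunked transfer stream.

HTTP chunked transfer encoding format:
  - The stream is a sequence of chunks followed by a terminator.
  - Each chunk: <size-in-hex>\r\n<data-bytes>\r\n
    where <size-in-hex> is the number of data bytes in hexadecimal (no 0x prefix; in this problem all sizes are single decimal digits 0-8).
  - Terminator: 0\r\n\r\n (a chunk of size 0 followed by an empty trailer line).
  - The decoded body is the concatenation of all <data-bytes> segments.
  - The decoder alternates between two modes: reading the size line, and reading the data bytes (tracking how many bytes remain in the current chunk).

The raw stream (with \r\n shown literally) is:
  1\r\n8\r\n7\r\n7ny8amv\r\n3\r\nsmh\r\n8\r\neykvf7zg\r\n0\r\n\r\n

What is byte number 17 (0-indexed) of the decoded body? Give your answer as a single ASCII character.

Chunk 1: stream[0..1]='1' size=0x1=1, data at stream[3..4]='8' -> body[0..1], body so far='8'
Chunk 2: stream[6..7]='7' size=0x7=7, data at stream[9..16]='7ny8amv' -> body[1..8], body so far='87ny8amv'
Chunk 3: stream[18..19]='3' size=0x3=3, data at stream[21..24]='smh' -> body[8..11], body so far='87ny8amvsmh'
Chunk 4: stream[26..27]='8' size=0x8=8, data at stream[29..37]='eykvf7zg' -> body[11..19], body so far='87ny8amvsmheykvf7zg'
Chunk 5: stream[39..40]='0' size=0 (terminator). Final body='87ny8amvsmheykvf7zg' (19 bytes)
Body byte 17 = 'z'

Answer: z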